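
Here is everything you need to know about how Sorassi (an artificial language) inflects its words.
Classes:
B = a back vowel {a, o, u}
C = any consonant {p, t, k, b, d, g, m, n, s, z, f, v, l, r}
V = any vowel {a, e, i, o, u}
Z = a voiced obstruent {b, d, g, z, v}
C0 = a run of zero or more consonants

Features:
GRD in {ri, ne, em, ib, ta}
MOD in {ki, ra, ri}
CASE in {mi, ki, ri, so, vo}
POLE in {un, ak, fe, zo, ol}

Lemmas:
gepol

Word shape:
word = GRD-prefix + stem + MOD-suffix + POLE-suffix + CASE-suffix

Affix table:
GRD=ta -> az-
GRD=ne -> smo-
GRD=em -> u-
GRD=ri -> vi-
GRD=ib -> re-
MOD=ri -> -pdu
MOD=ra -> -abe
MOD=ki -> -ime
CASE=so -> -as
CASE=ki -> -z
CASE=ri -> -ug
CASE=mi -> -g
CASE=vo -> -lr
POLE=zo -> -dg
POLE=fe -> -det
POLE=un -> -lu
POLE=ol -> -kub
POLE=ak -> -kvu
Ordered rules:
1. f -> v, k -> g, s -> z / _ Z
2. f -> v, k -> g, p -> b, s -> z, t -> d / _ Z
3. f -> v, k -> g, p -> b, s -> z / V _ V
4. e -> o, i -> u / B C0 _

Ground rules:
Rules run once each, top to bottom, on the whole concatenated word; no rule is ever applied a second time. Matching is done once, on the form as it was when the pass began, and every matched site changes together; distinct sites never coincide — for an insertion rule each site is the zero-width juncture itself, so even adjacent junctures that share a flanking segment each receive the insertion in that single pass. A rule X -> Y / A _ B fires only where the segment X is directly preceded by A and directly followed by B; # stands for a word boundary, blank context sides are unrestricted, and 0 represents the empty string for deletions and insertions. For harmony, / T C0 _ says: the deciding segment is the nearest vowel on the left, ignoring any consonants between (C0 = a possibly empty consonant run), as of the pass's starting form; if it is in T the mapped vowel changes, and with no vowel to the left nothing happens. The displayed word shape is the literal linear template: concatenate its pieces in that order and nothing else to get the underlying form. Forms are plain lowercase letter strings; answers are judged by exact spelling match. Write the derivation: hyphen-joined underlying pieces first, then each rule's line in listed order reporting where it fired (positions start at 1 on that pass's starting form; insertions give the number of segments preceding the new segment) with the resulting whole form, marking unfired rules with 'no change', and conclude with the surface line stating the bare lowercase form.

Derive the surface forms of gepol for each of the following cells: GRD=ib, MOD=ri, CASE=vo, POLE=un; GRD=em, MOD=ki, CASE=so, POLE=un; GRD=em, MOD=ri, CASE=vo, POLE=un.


cell GRD=ib, MOD=ri, CASE=vo, POLE=un:
underlying: re-gepol-pdu-lu-lr
1. f -> v, k -> g, s -> z / _ Z: no change
2. f -> v, k -> g, p -> b, s -> z, t -> d / _ Z: fires at position(s) 8: regepolbdululr
3. f -> v, k -> g, p -> b, s -> z / V _ V: fires at position(s) 5: regebolbdululr
4. e -> o, i -> u / B C0 _: no change
surface: regebolbdululr

cell GRD=em, MOD=ki, CASE=so, POLE=un:
underlying: u-gepol-ime-lu-as
1. f -> v, k -> g, s -> z / _ Z: no change
2. f -> v, k -> g, p -> b, s -> z, t -> d / _ Z: no change
3. f -> v, k -> g, p -> b, s -> z / V _ V: fires at position(s) 4: ugebolimeluas
4. e -> o, i -> u / B C0 _: fires at position(s) 3, 7: ugobolumeluas
surface: ugobolumeluas

cell GRD=em, MOD=ri, CASE=vo, POLE=un:
underlying: u-gepol-pdu-lu-lr
1. f -> v, k -> g, s -> z / _ Z: no change
2. f -> v, k -> g, p -> b, s -> z, t -> d / _ Z: fires at position(s) 7: ugepolbdululr
3. f -> v, k -> g, p -> b, s -> z / V _ V: fires at position(s) 4: ugebolbdululr
4. e -> o, i -> u / B C0 _: fires at position(s) 3: ugobolbdululr
surface: ugobolbdululr


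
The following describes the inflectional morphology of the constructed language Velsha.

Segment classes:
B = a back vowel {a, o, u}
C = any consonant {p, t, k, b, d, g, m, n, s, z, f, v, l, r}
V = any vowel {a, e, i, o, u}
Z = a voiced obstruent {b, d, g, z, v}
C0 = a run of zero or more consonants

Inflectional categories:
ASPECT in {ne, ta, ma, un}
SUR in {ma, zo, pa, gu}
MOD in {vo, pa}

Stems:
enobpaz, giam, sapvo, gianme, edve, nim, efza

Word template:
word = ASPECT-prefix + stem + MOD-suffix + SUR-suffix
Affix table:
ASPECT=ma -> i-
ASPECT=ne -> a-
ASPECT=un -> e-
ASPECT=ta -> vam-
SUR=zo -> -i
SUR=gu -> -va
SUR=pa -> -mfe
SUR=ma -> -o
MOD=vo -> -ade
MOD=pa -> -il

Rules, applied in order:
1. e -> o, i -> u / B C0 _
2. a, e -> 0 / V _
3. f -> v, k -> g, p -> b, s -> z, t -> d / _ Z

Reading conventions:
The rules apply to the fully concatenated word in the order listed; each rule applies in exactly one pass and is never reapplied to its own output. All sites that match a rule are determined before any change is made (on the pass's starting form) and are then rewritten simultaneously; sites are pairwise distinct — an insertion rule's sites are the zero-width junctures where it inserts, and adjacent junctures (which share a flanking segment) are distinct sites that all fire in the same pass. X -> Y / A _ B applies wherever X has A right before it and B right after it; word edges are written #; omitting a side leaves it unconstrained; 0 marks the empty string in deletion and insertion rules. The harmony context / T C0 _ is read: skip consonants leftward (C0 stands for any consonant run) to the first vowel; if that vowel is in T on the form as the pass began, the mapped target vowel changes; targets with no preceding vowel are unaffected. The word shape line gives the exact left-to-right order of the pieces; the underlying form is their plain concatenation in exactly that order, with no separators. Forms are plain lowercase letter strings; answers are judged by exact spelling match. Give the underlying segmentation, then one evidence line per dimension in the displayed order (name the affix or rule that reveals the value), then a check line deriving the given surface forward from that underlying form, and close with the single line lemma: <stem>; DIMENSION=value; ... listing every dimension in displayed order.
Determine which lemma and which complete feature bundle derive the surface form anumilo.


underlying: a-nim-il-o
ASPECT=ne - signalled by the affix a-
SUR=ma - signalled by the affix -o
MOD=pa - signalled by the affix -il
check: animilo -> anumilo -> anumilo -> anumilo
lemma: nim; ASPECT=ne; SUR=ma; MOD=pa


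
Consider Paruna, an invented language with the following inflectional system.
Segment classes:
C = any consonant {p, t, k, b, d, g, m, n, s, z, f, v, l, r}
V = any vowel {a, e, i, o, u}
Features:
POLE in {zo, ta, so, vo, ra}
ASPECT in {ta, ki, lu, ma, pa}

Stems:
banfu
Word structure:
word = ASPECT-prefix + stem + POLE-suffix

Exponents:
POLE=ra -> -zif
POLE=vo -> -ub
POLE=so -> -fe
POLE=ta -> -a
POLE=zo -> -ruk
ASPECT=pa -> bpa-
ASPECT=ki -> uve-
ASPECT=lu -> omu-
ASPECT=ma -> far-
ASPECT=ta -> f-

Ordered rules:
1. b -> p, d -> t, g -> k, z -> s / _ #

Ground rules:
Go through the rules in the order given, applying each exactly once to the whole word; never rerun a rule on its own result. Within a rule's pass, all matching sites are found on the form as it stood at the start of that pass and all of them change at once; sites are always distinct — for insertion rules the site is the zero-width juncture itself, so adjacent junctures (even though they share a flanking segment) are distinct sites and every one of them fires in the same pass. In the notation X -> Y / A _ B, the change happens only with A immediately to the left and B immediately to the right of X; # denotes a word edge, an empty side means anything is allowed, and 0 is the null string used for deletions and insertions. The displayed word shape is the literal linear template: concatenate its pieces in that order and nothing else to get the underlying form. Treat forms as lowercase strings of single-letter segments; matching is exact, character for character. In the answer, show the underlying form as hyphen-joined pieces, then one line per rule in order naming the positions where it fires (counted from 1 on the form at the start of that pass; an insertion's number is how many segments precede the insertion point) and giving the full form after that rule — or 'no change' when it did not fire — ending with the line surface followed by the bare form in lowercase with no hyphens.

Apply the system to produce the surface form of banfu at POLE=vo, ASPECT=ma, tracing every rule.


underlying: far-banfu-ub
1. b -> p, d -> t, g -> k, z -> s / _ #: fires at position(s) 10: farbanfuup
surface: farbanfuup


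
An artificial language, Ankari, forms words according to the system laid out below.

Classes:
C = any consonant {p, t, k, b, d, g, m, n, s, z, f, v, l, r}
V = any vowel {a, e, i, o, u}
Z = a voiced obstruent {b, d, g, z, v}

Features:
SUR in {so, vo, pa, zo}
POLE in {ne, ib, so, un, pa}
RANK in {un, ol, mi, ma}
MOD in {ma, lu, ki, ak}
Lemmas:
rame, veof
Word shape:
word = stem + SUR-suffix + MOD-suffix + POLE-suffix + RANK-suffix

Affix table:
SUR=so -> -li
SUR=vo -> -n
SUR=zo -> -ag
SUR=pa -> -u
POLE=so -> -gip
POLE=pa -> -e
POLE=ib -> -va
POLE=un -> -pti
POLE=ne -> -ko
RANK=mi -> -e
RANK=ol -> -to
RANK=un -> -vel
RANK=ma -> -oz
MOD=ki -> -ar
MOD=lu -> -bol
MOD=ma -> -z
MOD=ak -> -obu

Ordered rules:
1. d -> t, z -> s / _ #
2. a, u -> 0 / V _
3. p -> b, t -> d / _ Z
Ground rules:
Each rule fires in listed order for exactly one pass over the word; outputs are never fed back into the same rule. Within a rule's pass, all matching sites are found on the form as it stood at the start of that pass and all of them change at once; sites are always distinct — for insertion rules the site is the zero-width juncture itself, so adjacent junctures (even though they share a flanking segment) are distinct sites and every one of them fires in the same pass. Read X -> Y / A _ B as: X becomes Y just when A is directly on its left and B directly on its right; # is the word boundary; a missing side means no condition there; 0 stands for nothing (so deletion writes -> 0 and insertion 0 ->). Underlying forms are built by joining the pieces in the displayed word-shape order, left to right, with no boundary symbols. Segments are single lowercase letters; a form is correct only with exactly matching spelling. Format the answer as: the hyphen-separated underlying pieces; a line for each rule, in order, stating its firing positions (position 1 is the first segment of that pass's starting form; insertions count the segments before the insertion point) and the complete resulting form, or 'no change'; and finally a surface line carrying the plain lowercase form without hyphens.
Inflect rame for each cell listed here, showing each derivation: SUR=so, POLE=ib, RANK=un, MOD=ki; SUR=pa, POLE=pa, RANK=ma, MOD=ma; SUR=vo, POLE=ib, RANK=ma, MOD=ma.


cell SUR=so, POLE=ib, RANK=un, MOD=ki:
underlying: rame-li-ar-va-vel
1. d -> t, z -> s / _ #: no change
2. a, u -> 0 / V _: fires at position(s) 7: ramelirvavel
3. p -> b, t -> d / _ Z: no change
surface: ramelirvavel

cell SUR=pa, POLE=pa, RANK=ma, MOD=ma:
underlying: rame-u-z-e-oz
1. d -> t, z -> s / _ #: fires at position(s) 9: rameuzeos
2. a, u -> 0 / V _: fires at position(s) 5: ramezeos
3. p -> b, t -> d / _ Z: no change
surface: ramezeos

cell SUR=vo, POLE=ib, RANK=ma, MOD=ma:
underlying: rame-n-z-va-oz
1. d -> t, z -> s / _ #: fires at position(s) 10: ramenzvaos
2. a, u -> 0 / V _: no change
3. p -> b, t -> d / _ Z: no change
surface: ramenzvaos


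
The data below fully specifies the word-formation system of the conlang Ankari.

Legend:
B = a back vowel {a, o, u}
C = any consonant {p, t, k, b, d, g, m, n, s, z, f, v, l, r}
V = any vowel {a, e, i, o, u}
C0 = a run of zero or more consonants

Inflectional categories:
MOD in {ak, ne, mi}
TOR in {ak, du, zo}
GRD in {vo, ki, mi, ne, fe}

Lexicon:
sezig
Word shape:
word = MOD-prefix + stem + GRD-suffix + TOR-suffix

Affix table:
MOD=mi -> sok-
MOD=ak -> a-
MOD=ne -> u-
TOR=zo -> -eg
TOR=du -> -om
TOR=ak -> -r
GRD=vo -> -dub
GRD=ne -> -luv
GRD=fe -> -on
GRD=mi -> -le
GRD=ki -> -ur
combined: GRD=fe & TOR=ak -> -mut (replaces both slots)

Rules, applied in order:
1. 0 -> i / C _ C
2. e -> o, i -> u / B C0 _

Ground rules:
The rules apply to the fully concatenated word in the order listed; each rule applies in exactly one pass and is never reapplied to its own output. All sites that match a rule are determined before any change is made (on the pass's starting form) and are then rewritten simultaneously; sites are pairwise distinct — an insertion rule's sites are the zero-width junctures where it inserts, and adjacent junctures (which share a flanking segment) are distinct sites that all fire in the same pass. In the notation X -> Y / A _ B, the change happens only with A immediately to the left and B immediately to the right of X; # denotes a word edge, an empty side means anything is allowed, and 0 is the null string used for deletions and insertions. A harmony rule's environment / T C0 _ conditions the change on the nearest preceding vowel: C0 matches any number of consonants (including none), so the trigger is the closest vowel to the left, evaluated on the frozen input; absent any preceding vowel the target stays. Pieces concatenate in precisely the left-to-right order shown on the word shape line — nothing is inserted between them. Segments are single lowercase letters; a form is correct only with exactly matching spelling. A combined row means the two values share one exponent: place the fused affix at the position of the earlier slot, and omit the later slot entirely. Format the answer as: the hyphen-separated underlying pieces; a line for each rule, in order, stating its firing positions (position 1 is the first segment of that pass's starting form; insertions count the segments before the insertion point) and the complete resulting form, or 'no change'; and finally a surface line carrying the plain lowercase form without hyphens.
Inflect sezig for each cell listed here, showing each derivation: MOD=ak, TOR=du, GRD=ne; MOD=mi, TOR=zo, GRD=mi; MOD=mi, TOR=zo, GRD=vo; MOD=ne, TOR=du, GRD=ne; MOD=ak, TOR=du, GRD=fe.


cell MOD=ak, TOR=du, GRD=ne:
underlying: a-sezig-luv-om
1. 0 -> i / C _ C: inserts after position(s) 6: asezigiluvom
2. e -> o, i -> u / B C0 _: fires at position(s) 3: asozigiluvom
surface: asozigiluvom

cell MOD=mi, TOR=zo, GRD=mi:
underlying: sok-sezig-le-eg
1. 0 -> i / C _ C: inserts after position(s) 3, 8: sokisezigileeg
2. e -> o, i -> u / B C0 _: fires at position(s) 4: sokusezigileeg
surface: sokusezigileeg

cell MOD=mi, TOR=zo, GRD=vo:
underlying: sok-sezig-dub-eg
1. 0 -> i / C _ C: inserts after position(s) 3, 8: sokisezigidubeg
2. e -> o, i -> u / B C0 _: fires at position(s) 4, 14: sokusezigidubog
surface: sokusezigidubog

cell MOD=ne, TOR=du, GRD=ne:
underlying: u-sezig-luv-om
1. 0 -> i / C _ C: inserts after position(s) 6: usezigiluvom
2. e -> o, i -> u / B C0 _: fires at position(s) 3: usozigiluvom
surface: usozigiluvom

cell MOD=ak, TOR=du, GRD=fe:
underlying: a-sezig-on-om
1. 0 -> i / C _ C: no change
2. e -> o, i -> u / B C0 _: fires at position(s) 3: asozigonom
surface: asozigonom


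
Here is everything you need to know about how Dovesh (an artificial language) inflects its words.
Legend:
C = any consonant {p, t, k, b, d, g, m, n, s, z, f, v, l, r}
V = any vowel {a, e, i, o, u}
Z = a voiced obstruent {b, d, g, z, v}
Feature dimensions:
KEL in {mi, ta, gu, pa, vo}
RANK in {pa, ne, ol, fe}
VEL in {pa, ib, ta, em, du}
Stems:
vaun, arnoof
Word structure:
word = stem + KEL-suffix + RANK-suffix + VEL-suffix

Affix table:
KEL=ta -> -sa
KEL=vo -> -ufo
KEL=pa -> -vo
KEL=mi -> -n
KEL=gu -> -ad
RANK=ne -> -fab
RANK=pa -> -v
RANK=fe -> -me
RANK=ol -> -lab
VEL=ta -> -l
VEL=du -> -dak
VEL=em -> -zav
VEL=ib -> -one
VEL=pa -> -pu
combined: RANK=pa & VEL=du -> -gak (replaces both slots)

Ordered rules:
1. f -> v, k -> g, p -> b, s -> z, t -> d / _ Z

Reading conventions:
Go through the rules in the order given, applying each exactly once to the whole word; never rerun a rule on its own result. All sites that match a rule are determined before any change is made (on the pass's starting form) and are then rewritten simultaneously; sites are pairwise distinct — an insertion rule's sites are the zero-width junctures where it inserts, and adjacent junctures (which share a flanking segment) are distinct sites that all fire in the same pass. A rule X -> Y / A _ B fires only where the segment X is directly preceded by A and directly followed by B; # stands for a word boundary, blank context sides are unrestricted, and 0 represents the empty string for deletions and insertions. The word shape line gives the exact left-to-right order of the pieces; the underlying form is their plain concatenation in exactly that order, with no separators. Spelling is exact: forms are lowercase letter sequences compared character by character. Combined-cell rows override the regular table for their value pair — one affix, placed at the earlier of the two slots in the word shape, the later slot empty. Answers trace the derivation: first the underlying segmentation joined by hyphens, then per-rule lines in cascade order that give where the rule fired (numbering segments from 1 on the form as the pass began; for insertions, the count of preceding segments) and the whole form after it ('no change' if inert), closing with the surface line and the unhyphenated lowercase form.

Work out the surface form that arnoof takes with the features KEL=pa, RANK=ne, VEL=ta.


underlying: arnoof-vo-fab-l
1. f -> v, k -> g, p -> b, s -> z, t -> d / _ Z: fires at position(s) 6: arnoovvofabl
surface: arnoovvofabl


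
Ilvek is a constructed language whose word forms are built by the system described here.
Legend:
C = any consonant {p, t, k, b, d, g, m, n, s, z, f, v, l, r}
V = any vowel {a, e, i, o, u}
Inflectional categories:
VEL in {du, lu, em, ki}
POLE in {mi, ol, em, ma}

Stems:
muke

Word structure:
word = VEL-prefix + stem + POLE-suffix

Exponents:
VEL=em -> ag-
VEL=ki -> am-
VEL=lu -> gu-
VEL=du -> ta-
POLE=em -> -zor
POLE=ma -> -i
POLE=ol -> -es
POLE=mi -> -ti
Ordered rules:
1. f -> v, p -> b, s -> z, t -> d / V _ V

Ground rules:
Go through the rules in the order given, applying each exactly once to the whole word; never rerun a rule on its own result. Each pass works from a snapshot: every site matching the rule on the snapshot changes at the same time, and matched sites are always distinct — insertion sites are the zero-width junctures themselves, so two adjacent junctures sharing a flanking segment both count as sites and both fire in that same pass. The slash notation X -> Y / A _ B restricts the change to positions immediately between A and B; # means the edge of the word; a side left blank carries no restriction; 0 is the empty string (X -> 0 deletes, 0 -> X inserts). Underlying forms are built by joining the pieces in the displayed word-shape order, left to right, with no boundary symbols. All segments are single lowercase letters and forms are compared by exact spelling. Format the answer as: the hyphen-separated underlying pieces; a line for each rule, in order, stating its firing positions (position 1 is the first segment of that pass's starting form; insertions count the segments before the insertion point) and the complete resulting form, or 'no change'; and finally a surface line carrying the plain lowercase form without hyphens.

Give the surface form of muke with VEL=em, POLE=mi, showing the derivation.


underlying: ag-muke-ti
1. f -> v, p -> b, s -> z, t -> d / V _ V: fires at position(s) 7: agmukedi
surface: agmukedi


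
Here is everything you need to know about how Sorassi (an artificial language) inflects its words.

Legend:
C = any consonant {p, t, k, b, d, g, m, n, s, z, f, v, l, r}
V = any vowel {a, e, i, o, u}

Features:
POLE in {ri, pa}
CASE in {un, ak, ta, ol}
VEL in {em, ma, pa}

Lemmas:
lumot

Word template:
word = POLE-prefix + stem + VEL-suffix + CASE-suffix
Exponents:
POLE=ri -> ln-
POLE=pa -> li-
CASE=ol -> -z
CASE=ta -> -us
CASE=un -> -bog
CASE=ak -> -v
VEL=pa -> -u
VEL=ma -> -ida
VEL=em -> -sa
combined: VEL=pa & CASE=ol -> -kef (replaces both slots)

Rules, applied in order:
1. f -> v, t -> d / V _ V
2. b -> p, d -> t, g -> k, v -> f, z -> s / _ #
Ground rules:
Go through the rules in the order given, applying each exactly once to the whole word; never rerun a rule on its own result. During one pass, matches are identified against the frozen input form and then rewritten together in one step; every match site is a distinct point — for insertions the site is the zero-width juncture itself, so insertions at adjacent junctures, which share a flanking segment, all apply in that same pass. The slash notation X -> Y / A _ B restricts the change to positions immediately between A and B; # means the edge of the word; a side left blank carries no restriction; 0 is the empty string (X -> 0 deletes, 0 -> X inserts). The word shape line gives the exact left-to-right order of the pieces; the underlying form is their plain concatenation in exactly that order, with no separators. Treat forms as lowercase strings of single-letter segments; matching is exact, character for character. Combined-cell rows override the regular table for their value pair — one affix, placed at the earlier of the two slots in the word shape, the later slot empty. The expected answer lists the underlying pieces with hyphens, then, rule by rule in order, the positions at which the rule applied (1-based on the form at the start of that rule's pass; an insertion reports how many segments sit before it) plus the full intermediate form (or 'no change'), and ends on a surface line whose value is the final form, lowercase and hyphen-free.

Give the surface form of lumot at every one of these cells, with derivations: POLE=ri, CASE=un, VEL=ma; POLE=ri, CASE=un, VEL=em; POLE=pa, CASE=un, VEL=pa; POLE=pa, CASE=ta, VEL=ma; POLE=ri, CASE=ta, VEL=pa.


cell POLE=ri, CASE=un, VEL=ma:
underlying: ln-lumot-ida-bog
1. f -> v, t -> d / V _ V: fires at position(s) 7: lnlumodidabog
2. b -> p, d -> t, g -> k, v -> f, z -> s / _ #: fires at position(s) 13: lnlumodidabok
surface: lnlumodidabok

cell POLE=ri, CASE=un, VEL=em:
underlying: ln-lumot-sa-bog
1. f -> v, t -> d / V _ V: no change
2. b -> p, d -> t, g -> k, v -> f, z -> s / _ #: fires at position(s) 12: lnlumotsabok
surface: lnlumotsabok

cell POLE=pa, CASE=un, VEL=pa:
underlying: li-lumot-u-bog
1. f -> v, t -> d / V _ V: fires at position(s) 7: lilumodubog
2. b -> p, d -> t, g -> k, v -> f, z -> s / _ #: fires at position(s) 11: lilumodubok
surface: lilumodubok

cell POLE=pa, CASE=ta, VEL=ma:
underlying: li-lumot-ida-us
1. f -> v, t -> d / V _ V: fires at position(s) 7: lilumodidaus
2. b -> p, d -> t, g -> k, v -> f, z -> s / _ #: no change
surface: lilumodidaus

cell POLE=ri, CASE=ta, VEL=pa:
underlying: ln-lumot-u-us
1. f -> v, t -> d / V _ V: fires at position(s) 7: lnlumoduus
2. b -> p, d -> t, g -> k, v -> f, z -> s / _ #: no change
surface: lnlumoduus


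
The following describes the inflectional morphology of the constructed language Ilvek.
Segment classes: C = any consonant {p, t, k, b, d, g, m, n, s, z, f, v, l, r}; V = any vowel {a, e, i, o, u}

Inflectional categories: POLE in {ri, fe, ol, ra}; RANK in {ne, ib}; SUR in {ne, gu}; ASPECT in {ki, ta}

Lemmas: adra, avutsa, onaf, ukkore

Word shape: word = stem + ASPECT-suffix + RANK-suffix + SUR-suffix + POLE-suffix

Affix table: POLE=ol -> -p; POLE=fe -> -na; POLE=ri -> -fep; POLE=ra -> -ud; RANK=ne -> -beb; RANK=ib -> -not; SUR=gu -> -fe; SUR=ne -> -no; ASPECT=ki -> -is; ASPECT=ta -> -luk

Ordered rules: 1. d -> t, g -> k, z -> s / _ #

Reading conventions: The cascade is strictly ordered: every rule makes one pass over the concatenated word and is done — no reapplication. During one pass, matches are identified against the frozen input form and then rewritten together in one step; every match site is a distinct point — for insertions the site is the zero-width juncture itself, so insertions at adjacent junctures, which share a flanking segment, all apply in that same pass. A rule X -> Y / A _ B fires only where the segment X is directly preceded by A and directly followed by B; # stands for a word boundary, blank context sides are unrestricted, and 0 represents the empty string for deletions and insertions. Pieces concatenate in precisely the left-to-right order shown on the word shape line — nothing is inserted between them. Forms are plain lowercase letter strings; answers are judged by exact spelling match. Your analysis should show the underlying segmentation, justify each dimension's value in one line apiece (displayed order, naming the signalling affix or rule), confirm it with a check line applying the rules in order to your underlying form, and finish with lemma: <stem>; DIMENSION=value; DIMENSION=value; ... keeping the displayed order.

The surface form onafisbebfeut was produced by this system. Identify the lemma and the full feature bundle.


underlying: onaf-is-beb-fe-ud
POLE=ra - signalled by the affix -ud
RANK=ne - signalled by the affix -beb
SUR=gu - signalled by the affix -fe
ASPECT=ki - signalled by the affix -is
check: onafisbebfeud -> onafisbebfeut
lemma: onaf; POLE=ra; RANK=ne; SUR=gu; ASPECT=ki


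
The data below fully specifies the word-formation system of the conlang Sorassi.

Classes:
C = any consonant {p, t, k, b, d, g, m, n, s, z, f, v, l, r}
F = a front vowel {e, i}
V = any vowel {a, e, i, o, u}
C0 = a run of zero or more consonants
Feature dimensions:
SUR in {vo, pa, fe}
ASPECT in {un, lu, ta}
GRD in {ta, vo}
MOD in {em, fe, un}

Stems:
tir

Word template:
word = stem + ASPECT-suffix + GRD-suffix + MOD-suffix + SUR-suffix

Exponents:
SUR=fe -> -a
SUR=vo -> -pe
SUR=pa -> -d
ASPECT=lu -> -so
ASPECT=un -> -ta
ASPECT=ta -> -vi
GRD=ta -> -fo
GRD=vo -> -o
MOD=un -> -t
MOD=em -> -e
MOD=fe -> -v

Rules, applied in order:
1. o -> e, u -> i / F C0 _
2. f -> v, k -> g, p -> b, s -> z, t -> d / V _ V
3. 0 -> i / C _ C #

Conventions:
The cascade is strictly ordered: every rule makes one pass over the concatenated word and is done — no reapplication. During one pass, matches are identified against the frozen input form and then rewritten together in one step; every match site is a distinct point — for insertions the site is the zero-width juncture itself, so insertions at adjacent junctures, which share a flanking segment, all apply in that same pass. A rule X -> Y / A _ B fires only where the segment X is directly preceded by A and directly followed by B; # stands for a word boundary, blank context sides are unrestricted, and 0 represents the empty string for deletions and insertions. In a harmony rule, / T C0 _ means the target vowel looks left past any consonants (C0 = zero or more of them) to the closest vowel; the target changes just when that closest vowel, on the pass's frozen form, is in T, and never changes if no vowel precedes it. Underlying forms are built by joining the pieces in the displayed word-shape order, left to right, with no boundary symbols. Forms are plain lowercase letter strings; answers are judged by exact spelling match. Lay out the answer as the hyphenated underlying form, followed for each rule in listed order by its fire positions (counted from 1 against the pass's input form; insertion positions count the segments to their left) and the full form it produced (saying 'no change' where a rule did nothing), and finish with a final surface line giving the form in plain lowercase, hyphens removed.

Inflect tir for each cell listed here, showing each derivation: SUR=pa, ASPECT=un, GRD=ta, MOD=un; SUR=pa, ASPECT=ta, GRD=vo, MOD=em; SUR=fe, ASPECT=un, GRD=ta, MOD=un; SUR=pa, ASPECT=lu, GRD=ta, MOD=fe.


cell SUR=pa, ASPECT=un, GRD=ta, MOD=un:
underlying: tir-ta-fo-t-d
1. o -> e, u -> i / F C0 _: no change
2. f -> v, k -> g, p -> b, s -> z, t -> d / V _ V: fires at position(s) 6: tirtavotd
3. 0 -> i / C _ C #: inserts after position(s) 8: tirtavotid
surface: tirtavotid

cell SUR=pa, ASPECT=ta, GRD=vo, MOD=em:
underlying: tir-vi-o-e-d
1. o -> e, u -> i / F C0 _: fires at position(s) 6: tirvieed
2. f -> v, k -> g, p -> b, s -> z, t -> d / V _ V: no change
3. 0 -> i / C _ C #: no change
surface: tirvieed

cell SUR=fe, ASPECT=un, GRD=ta, MOD=un:
underlying: tir-ta-fo-t-a
1. o -> e, u -> i / F C0 _: no change
2. f -> v, k -> g, p -> b, s -> z, t -> d / V _ V: fires at position(s) 6, 8: tirtavoda
3. 0 -> i / C _ C #: no change
surface: tirtavoda

cell SUR=pa, ASPECT=lu, GRD=ta, MOD=fe:
underlying: tir-so-fo-v-d
1. o -> e, u -> i / F C0 _: fires at position(s) 5: tirsefovd
2. f -> v, k -> g, p -> b, s -> z, t -> d / V _ V: fires at position(s) 6: tirsevovd
3. 0 -> i / C _ C #: inserts after position(s) 8: tirsevovid
surface: tirsevovid


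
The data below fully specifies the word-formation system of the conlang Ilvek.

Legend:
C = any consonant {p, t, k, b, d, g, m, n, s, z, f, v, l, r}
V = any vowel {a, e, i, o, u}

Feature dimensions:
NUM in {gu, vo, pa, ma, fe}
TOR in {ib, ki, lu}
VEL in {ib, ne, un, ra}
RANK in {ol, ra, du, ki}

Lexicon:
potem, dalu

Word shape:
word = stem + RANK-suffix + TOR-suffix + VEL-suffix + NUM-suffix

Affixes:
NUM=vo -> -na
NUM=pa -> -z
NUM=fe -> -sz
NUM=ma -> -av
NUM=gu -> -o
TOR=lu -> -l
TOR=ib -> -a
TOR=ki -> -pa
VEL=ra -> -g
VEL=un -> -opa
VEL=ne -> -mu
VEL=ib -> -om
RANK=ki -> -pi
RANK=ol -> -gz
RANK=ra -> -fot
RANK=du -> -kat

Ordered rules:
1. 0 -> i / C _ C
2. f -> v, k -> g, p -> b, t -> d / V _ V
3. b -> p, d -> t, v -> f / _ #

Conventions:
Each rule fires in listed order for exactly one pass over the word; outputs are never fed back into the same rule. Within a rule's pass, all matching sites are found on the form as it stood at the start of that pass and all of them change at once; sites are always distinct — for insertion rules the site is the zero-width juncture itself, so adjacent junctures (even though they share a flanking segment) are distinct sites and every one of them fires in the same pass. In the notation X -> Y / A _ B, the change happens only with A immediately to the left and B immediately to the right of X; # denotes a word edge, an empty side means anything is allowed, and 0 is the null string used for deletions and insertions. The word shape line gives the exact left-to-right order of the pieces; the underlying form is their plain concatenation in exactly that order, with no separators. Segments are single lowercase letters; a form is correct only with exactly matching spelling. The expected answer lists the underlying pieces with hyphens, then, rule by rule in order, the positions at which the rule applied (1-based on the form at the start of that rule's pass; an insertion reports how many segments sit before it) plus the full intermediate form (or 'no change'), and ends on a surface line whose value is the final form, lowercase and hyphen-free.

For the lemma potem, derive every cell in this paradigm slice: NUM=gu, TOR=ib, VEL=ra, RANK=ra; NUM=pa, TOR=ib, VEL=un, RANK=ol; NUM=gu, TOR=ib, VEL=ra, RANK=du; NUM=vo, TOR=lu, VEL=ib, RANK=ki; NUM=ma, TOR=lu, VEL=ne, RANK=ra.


cell NUM=gu, TOR=ib, VEL=ra, RANK=ra:
underlying: potem-fot-a-g-o
1. 0 -> i / C _ C: inserts after position(s) 5: potemifotago
2. f -> v, k -> g, p -> b, t -> d / V _ V: fires at position(s) 3, 7, 9: podemivodago
3. b -> p, d -> t, v -> f / _ #: no change
surface: podemivodago

cell NUM=pa, TOR=ib, VEL=un, RANK=ol:
underlying: potem-gz-a-opa-z
1. 0 -> i / C _ C: inserts after position(s) 5, 6: potemigizaopaz
2. f -> v, k -> g, p -> b, t -> d / V _ V: fires at position(s) 3, 12: podemigizaobaz
3. b -> p, d -> t, v -> f / _ #: no change
surface: podemigizaobaz

cell NUM=gu, TOR=ib, VEL=ra, RANK=du:
underlying: potem-kat-a-g-o
1. 0 -> i / C _ C: inserts after position(s) 5: potemikatago
2. f -> v, k -> g, p -> b, t -> d / V _ V: fires at position(s) 3, 7, 9: podemigadago
3. b -> p, d -> t, v -> f / _ #: no change
surface: podemigadago

cell NUM=vo, TOR=lu, VEL=ib, RANK=ki:
underlying: potem-pi-l-om-na
1. 0 -> i / C _ C: inserts after position(s) 5, 10: potemipilomina
2. f -> v, k -> g, p -> b, t -> d / V _ V: fires at position(s) 3, 7: podemibilomina
3. b -> p, d -> t, v -> f / _ #: no change
surface: podemibilomina

cell NUM=ma, TOR=lu, VEL=ne, RANK=ra:
underlying: potem-fot-l-mu-av
1. 0 -> i / C _ C: inserts after position(s) 5, 8, 9: potemifotilimuav
2. f -> v, k -> g, p -> b, t -> d / V _ V: fires at position(s) 3, 7, 9: podemivodilimuav
3. b -> p, d -> t, v -> f / _ #: fires at position(s) 16: podemivodilimuaf
surface: podemivodilimuaf


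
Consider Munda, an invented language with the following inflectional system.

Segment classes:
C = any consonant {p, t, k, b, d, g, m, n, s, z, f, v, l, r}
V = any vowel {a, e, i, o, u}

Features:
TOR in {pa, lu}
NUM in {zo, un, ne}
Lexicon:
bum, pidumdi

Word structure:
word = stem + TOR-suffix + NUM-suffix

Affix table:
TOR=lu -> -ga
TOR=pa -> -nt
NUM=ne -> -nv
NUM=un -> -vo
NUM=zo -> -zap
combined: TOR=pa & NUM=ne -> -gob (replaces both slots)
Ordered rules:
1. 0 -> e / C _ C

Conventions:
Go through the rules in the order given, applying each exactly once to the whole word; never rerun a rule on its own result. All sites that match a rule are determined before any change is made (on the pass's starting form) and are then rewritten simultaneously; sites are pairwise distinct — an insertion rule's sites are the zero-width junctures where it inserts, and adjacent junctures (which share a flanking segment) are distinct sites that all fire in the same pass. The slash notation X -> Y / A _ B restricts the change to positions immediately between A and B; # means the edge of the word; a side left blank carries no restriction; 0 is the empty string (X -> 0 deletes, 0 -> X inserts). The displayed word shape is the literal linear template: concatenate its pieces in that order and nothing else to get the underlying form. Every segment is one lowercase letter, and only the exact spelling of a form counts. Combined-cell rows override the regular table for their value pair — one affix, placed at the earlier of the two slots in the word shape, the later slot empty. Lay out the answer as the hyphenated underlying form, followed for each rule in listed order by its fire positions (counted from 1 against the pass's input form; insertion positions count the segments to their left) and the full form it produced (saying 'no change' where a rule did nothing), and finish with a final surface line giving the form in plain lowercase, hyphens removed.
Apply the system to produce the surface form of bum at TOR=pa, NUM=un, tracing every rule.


underlying: bum-nt-vo
1. 0 -> e / C _ C: inserts after position(s) 3, 4, 5: bumenetevo
surface: bumenetevo


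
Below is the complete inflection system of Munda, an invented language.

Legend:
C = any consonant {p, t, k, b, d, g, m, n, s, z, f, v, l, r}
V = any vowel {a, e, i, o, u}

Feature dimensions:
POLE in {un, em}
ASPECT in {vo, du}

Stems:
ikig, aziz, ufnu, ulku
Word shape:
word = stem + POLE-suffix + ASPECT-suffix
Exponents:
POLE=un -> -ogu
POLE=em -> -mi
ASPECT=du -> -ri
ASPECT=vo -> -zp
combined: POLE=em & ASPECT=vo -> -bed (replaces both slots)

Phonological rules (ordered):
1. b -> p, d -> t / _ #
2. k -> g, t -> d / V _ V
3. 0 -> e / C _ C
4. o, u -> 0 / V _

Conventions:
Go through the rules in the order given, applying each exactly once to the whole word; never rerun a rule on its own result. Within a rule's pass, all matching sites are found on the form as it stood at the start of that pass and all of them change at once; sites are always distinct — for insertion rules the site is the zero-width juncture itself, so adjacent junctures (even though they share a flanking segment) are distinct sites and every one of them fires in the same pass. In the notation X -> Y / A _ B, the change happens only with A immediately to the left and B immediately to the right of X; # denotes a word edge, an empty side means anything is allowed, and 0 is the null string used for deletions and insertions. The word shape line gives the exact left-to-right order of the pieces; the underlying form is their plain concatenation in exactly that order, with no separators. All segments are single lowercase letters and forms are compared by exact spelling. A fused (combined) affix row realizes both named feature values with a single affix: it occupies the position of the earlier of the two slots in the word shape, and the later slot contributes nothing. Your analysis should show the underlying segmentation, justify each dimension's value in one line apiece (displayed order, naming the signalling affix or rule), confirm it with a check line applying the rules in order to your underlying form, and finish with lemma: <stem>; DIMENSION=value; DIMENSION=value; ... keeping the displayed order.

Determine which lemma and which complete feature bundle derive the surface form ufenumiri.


underlying: ufnu-mi-ri
POLE=em - signalled by the affix -mi
ASPECT=du - signalled by the affix -ri
check: ufnumiri -> ufnumiri -> ufnumiri -> ufenumiri -> ufenumiri
lemma: ufnu; POLE=em; ASPECT=du


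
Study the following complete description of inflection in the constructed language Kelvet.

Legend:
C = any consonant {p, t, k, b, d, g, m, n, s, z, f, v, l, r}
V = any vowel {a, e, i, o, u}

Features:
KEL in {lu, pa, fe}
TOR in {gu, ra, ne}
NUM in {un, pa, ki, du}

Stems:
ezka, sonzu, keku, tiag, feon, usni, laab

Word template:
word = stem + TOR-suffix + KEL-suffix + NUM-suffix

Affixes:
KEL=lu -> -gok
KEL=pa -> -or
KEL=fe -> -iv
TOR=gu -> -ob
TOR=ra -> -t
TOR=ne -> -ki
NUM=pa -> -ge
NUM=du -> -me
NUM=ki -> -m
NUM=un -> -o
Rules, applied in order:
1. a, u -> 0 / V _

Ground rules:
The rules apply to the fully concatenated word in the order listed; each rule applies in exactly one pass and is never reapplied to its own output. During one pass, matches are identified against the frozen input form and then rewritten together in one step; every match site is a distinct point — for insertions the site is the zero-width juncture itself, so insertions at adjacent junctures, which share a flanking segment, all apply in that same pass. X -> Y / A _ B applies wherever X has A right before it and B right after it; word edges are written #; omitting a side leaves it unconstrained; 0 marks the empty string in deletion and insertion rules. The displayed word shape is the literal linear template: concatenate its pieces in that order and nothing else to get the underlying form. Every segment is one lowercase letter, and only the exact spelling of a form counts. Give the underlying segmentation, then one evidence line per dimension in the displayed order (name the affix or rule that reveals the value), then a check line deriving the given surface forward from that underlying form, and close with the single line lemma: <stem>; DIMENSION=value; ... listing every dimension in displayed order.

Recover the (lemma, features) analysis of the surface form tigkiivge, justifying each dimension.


underlying: tiag-ki-iv-ge
KEL=fe - signalled by the affix -iv
TOR=ne - signalled by the affix -ki
NUM=pa - signalled by the affix -ge
check: tiagkiivge -> tigkiivge
lemma: tiag; KEL=fe; TOR=ne; NUM=pa


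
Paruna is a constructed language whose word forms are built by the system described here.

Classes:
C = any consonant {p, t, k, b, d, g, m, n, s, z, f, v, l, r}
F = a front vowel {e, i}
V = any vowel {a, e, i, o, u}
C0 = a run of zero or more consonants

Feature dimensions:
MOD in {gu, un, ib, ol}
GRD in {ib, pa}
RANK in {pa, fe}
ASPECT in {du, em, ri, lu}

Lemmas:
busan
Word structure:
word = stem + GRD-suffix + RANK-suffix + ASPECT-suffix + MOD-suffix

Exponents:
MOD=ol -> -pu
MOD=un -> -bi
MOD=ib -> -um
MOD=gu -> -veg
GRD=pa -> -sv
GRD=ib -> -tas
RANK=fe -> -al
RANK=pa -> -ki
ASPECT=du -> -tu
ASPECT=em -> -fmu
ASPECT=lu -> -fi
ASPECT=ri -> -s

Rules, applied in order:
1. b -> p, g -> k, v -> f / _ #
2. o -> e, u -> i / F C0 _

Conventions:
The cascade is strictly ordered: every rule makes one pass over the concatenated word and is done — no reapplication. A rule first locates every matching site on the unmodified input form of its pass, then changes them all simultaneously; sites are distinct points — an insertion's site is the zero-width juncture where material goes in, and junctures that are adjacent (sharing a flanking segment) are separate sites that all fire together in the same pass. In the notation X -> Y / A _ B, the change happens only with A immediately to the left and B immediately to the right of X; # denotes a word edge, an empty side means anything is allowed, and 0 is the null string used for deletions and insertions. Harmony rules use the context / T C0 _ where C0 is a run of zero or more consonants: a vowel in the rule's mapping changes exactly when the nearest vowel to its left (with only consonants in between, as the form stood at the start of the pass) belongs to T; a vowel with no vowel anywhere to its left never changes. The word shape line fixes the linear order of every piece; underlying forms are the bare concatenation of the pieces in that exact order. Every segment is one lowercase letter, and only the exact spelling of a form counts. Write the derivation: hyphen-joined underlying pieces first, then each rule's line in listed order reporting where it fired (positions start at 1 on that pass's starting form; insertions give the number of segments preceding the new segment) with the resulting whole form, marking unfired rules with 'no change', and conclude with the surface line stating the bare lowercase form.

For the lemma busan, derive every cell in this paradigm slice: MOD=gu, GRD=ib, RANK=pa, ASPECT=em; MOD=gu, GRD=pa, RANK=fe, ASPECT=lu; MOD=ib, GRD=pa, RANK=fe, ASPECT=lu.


cell MOD=gu, GRD=ib, RANK=pa, ASPECT=em:
underlying: busan-tas-ki-fmu-veg
1. b -> p, g -> k, v -> f / _ #: fires at position(s) 16: busantaskifmuvek
2. o -> e, u -> i / F C0 _: fires at position(s) 13: busantaskifmivek
surface: busantaskifmivek

cell MOD=gu, GRD=pa, RANK=fe, ASPECT=lu:
underlying: busan-sv-al-fi-veg
1. b -> p, g -> k, v -> f / _ #: fires at position(s) 14: busansvalfivek
2. o -> e, u -> i / F C0 _: no change
surface: busansvalfivek

cell MOD=ib, GRD=pa, RANK=fe, ASPECT=lu:
underlying: busan-sv-al-fi-um
1. b -> p, g -> k, v -> f / _ #: no change
2. o -> e, u -> i / F C0 _: fires at position(s) 12: busansvalfiim
surface: busansvalfiim
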